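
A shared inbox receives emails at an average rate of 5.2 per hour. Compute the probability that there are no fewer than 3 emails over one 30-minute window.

0.4816

Over the interval, μ = 5.2 × 0.5 = 2.6 (a 30-minute window = 0.5 hours).
P(N ≥ 3) = 1 − P(N ≤ 2) = 1 − Σ_{j=0}^{2} e^(−μ) μ^j/j! ≈ 0.4816.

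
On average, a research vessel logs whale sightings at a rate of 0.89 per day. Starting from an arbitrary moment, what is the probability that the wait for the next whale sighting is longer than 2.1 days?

0.1543

The wait for the next event is exponential with rate λ = 0.89 per day.
P(T > 2.1) = e^(−λt) = e^(−0.89 × 2.1) = e^(−1.869) ≈ 0.1543.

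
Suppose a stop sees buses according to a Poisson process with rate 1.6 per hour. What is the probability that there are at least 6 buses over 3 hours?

Over the interval, μ = 1.6 × 3 = 4.8 (3 hours).
P(N ≥ 6) = 1 − P(N ≤ 5) = 1 − Σ_{j=0}^{5} e^(−μ) μ^j/j! ≈ 0.3490.

0.3490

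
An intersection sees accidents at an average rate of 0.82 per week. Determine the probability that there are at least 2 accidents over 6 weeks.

Over the interval, μ = 0.82 × 6 = 4.92 (6 weeks).
P(N ≥ 2) = 1 − P(N ≤ 1) = 1 − Σ_{j=0}^{1} e^(−μ) μ^j/j! ≈ 0.9568.

0.9568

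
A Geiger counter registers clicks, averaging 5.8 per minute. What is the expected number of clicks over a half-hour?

E[N] = λt = 5.8 × 30 = 174 (a half-hour = 30 minutes).

174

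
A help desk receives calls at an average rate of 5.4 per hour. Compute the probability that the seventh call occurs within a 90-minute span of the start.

Over the interval, μ = 5.4 × 1.5 = 8.1 (a 90-minute span = 1.5 hours).
The seventh arrival falls in the interval iff at least 7 events occur there: P(S_7 ≤ t) = P(N ≥ 7) = 1 − P(N ≤ 6) ≈ 0.6987.

0.6987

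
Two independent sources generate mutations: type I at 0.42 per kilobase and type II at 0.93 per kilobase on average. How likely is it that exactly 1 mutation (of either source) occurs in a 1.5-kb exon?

0.2673

Independent Poisson processes superpose: combined rate λ = 0.42 + 0.93 = 1.35 per kilobase.
Over the interval, μ = 1.35 × 1.5 = 2.025 (a 1.5-kb exon = 1.5 kilobases).
P(N = 1) = e^(−2.025) · 2.025^1/1! ≈ 0.2673.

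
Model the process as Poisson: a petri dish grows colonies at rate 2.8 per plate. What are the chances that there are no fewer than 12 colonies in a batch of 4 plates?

0.4446

Over the interval, μ = 2.8 × 4 = 11.2 (a batch of 4 plates = 4 plates).
P(N ≥ 12) = 1 − P(N ≤ 11) = 1 − Σ_{j=0}^{11} e^(−μ) μ^j/j! ≈ 0.4446.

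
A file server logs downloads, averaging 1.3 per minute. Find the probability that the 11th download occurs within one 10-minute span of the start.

Over the interval, μ = 1.3 × 10 = 13 (a 10-minute span = 10 minutes).
The 11th arrival falls in the interval iff at least 11 events occur there: P(S_11 ≤ t) = P(N ≥ 11) = 1 − P(N ≤ 10) ≈ 0.7483.

0.7483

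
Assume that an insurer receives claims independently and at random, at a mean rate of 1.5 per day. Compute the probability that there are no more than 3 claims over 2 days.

0.6472

Over the interval, μ = 1.5 × 2 = 3 (2 days).
P(N ≤ 3) = Σ_{j=0}^{3} e^(−μ) μ^j/j! ≈ 0.6472.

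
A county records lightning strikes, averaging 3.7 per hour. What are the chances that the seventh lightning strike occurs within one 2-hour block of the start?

0.6080

Over the interval, μ = 3.7 × 2 = 7.4 (a 2-hour block = 2 hours).
The seventh arrival falls in the interval iff at least 7 events occur there: P(S_7 ≤ t) = P(N ≥ 7) = 1 − P(N ≤ 6) ≈ 0.6080.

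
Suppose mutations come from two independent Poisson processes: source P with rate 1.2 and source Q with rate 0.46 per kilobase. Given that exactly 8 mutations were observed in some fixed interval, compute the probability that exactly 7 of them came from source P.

Given the total, each event is independently from source P with probability p = λ_P/(λ_P+λ_Q) = 1.2/1.66 ≈ 0.7229.
So K ~ Binomial(8, 1.2/1.66): P(K = 7) = C(8,7) · (1.2/1.66)^7 · (0.46/1.66)^1 ≈ 0.2287.

0.2287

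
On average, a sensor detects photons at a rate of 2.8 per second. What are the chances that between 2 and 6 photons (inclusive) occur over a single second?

With mean μ = 2.8 per second,
P(2 ≤ N ≤ 6) = Σ_{j=2}^{6} e^(−2.8) · 2.8^j/j! ≈ 0.7445.

0.7445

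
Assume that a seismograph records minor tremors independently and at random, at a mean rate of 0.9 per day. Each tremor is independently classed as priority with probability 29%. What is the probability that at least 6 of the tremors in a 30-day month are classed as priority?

0.7927

Thinning: the tremors that are classed as priority themselves form a Poisson process with rate 0.29 × 0.9 = 0.261 per day.
Over the interval, μ = 0.261 × 30 = 7.83 (a 30-day month = 30 days).
P(N ≥ 6) = 1 − P(N ≤ 5) ≈ 0.7927.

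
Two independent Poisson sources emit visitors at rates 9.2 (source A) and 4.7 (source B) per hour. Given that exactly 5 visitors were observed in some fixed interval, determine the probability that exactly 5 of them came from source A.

Given the total, each event is independently from source A with probability p = λ_A/(λ_A+λ_B) = 9.2/13.9 ≈ 0.6619.
So K ~ Binomial(5, 9.2/13.9): P(K = 5) = C(5,5) · (9.2/13.9)^5 · (4.7/13.9)^0 ≈ 0.1270.

0.1270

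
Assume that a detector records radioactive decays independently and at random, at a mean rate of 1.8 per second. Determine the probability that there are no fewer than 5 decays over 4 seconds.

0.8445

Over the interval, μ = 1.8 × 4 = 7.2 (4 seconds).
P(N ≥ 5) = 1 − P(N ≤ 4) = 1 − Σ_{j=0}^{4} e^(−μ) μ^j/j! ≈ 0.8445.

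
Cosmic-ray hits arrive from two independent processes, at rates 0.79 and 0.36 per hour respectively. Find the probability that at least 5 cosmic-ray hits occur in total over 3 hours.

Independent Poisson processes superpose: combined rate λ = 0.79 + 0.36 = 1.15 per hour.
Over the interval, μ = 1.15 × 3 = 3.45 (3 hours).
P(N ≥ 5) = 1 − P(N ≤ 4) ≈ 0.2651.

0.2651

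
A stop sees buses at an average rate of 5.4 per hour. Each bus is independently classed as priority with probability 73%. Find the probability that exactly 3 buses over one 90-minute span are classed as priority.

0.0932

Thinning: the buses that are classed as priority themselves form a Poisson process with rate 0.73 × 5.4 = 3.942 per hour.
Over the interval, μ = 3.942 × 1.5 = 5.913 (a 90-minute span = 1.5 hours).
P(N = 3) = e^(−5.913) · 5.913^3/3! ≈ 0.0932.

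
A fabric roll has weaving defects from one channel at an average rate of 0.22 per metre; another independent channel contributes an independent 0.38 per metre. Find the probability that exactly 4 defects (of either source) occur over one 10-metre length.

Independent Poisson processes superpose: combined rate λ = 0.22 + 0.38 = 0.6 per metre.
Over the interval, μ = 0.6 × 10 = 6 (a 10-metre length = 10 metres).
P(N = 4) = e^(−6) · 6^4/4! ≈ 0.1339.

0.1339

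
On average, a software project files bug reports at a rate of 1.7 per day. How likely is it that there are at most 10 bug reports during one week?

0.3578

Over the interval, μ = 1.7 × 7 = 11.9 (a week = 7 days).
P(N ≤ 10) = Σ_{j=0}^{10} e^(−μ) μ^j/j! ≈ 0.3578.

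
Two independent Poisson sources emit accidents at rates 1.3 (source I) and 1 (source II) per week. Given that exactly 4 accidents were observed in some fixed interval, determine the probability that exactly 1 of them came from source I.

Given the total, each event is independently from source I with probability p = λ_I/(λ_I+λ_II) = 1.3/2.3 ≈ 0.5652.
So K ~ Binomial(4, 1.3/2.3): P(K = 1) = C(4,1) · (1.3/2.3)^1 · (1/2.3)^3 ≈ 0.1858.

0.1858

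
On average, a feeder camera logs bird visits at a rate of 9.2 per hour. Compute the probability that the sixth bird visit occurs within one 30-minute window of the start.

Over the interval, μ = 9.2 × 0.5 = 4.6 (a 30-minute window = 0.5 hours).
The sixth arrival falls in the interval iff at least 6 events occur there: P(S_6 ≤ t) = P(N ≥ 6) = 1 − P(N ≤ 5) ≈ 0.3142.

0.3142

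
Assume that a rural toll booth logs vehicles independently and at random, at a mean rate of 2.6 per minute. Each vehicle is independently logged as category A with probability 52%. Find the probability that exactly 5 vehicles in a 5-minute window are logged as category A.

Thinning: the vehicles that are logged as category A themselves form a Poisson process with rate 0.52 × 2.6 = 1.352 per minute.
Over the interval, μ = 1.352 × 5 = 6.76 (a 5-minute window = 5 minutes).
P(N = 5) = e^(−6.76) · 6.76^5/5! ≈ 0.1364.

0.1364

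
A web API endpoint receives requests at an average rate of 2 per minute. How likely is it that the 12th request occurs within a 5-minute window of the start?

Over the interval, μ = 2 × 5 = 10 (a 5-minute window = 5 minutes).
The 12th arrival falls in the interval iff at least 12 events occur there: P(S_12 ≤ t) = P(N ≥ 12) = 1 − P(N ≤ 11) ≈ 0.3032.

0.3032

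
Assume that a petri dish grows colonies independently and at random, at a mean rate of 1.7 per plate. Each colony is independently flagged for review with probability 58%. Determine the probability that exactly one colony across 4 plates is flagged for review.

Thinning: the colonies that are flagged for review themselves form a Poisson process with rate 0.58 × 1.7 = 0.986 per plate.
Over the interval, μ = 0.986 × 4 = 3.944 (4 plates).
P(N = 1) = e^(−3.944) · 3.944^1/1! ≈ 0.0764.

0.0764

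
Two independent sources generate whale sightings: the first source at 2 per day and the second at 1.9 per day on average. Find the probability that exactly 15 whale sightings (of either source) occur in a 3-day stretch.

0.0668

Independent Poisson processes superpose: combined rate λ = 2 + 1.9 = 3.9 per day.
Over the interval, μ = 3.9 × 3 = 11.7 (a 3-day stretch = 3 days).
P(N = 15) = e^(−11.7) · 11.7^15/15! ≈ 0.0668.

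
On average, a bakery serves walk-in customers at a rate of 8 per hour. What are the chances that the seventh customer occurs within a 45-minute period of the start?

Over the interval, μ = 8 × 0.75 = 6 (a 45-minute period = 0.75 hours).
The seventh arrival falls in the interval iff at least 7 events occur there: P(S_7 ≤ t) = P(N ≥ 7) = 1 − P(N ≤ 6) ≈ 0.3937.

0.3937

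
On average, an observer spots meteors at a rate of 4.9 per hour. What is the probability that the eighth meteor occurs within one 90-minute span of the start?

0.4533

Over the interval, μ = 4.9 × 1.5 = 7.35 (a 90-minute span = 1.5 hours).
The eighth arrival falls in the interval iff at least 8 events occur there: P(S_8 ≤ t) = P(N ≥ 8) = 1 − P(N ≤ 7) ≈ 0.4533.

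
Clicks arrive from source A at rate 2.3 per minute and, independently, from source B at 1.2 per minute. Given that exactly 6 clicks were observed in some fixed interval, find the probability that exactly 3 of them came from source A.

0.2287

Given the total, each event is independently from source A with probability p = λ_A/(λ_A+λ_B) = 2.3/3.5 ≈ 0.6571.
So K ~ Binomial(6, 2.3/3.5): P(K = 3) = C(6,3) · (2.3/3.5)^3 · (1.2/3.5)^3 ≈ 0.2287.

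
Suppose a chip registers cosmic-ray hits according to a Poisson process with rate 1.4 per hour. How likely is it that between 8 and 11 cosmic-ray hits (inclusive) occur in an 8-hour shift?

Over the interval, μ = 1.4 × 8 = 11.2 (an 8-hour shift = 8 hours).
P(8 ≤ N ≤ 11) = Σ_{j=8}^{11} e^(−11.2) · 11.2^j/j! ≈ 0.4247.

0.4247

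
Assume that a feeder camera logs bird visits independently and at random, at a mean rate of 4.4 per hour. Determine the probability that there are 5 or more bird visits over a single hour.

0.4488

With mean μ = 4.4 per hour,
P(N ≥ 5) = 1 − P(N ≤ 4) = 1 − Σ_{j=0}^{4} e^(−μ) μ^j/j! ≈ 0.4488.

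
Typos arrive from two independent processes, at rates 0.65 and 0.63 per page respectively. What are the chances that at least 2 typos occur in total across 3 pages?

0.8960

Independent Poisson processes superpose: combined rate λ = 0.65 + 0.63 = 1.28 per page.
Over the interval, μ = 1.28 × 3 = 3.84 (3 pages).
P(N ≥ 2) = 1 − P(N ≤ 1) ≈ 0.8960.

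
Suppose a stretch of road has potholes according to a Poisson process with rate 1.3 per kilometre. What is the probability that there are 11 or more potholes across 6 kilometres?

0.1648

Over the interval, μ = 1.3 × 6 = 7.8 (6 kilometres).
P(N ≥ 11) = 1 − P(N ≤ 10) = 1 − Σ_{j=0}^{10} e^(−μ) μ^j/j! ≈ 0.1648.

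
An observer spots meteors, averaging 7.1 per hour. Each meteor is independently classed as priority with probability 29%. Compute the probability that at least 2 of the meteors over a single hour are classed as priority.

Thinning: the meteors that are classed as priority themselves form a Poisson process with rate 0.29 × 7.1 = 2.059 per hour.
So μ = 2.059.
P(N ≥ 2) = 1 − P(N ≤ 1) ≈ 0.6097.

0.6097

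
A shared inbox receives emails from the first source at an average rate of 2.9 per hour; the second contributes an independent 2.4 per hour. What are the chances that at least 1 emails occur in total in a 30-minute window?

Independent Poisson processes superpose: combined rate λ = 2.9 + 2.4 = 5.3 per hour.
Over the interval, μ = 5.3 × 0.5 = 2.65 (a 30-minute window = 0.5 hours).
P(N ≥ 1) = 1 − P(N ≤ 0) ≈ 0.9293.

0.9293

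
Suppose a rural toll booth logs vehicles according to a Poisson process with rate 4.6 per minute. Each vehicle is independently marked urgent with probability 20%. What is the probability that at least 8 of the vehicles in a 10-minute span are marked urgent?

0.6990

Thinning: the vehicles that are marked urgent themselves form a Poisson process with rate 0.2 × 4.6 = 0.92 per minute.
Over the interval, μ = 0.92 × 10 = 9.2 (a 10-minute span = 10 minutes).
P(N ≥ 8) = 1 − P(N ≤ 7) ≈ 0.6990.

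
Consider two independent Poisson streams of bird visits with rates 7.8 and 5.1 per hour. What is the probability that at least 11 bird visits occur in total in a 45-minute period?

Independent Poisson processes superpose: combined rate λ = 7.8 + 5.1 = 12.9 per hour.
Over the interval, μ = 12.9 × 0.75 = 9.675 (a 45-minute period = 0.75 hours).
P(N ≥ 11) = 1 − P(N ≤ 10) ≈ 0.3764.

0.3764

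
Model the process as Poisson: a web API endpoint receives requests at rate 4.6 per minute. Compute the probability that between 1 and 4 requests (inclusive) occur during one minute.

0.5032

With mean μ = 4.6 per minute,
P(1 ≤ N ≤ 4) = Σ_{j=1}^{4} e^(−4.6) · 4.6^j/j! ≈ 0.5032.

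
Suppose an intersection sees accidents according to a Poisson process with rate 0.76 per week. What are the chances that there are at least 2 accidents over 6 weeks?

Over the interval, μ = 0.76 × 6 = 4.56 (6 weeks).
P(N ≥ 2) = 1 − P(N ≤ 1) = 1 − Σ_{j=0}^{1} e^(−μ) μ^j/j! ≈ 0.9418.

0.9418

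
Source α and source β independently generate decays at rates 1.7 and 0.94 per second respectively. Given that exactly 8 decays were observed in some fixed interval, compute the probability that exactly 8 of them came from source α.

0.0296

Given the total, each event is independently from source α with probability p = λ_α/(λ_α+λ_β) = 1.7/2.64 ≈ 0.6439.
So K ~ Binomial(8, 1.7/2.64): P(K = 8) = C(8,8) · (1.7/2.64)^8 · (0.94/2.64)^0 ≈ 0.0296.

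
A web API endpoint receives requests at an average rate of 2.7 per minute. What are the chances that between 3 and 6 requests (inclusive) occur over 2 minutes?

0.6069

Over the interval, μ = 2.7 × 2 = 5.4 (2 minutes).
P(3 ≤ N ≤ 6) = Σ_{j=3}^{6} e^(−5.4) · 5.4^j/j! ≈ 0.6069.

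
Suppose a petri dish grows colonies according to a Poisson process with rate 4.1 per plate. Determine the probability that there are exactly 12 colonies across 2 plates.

Over the interval, μ = 4.1 × 2 = 8.2 (2 plates).
P(N = 12) = e^(−μ) μ^12/12! = e^(−8.2) · 8.2^12/479001600 ≈ 0.0530.

0.0530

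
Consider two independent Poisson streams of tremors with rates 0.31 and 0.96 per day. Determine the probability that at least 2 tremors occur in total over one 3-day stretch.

0.8935

Independent Poisson processes superpose: combined rate λ = 0.31 + 0.96 = 1.27 per day.
Over the interval, μ = 1.27 × 3 = 3.81 (a 3-day stretch = 3 days).
P(N ≥ 2) = 1 − P(N ≤ 1) ≈ 0.8935.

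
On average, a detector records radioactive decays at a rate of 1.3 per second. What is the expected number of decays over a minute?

78

E[N] = λt = 1.3 × 60 = 78 (a minute = 60 seconds).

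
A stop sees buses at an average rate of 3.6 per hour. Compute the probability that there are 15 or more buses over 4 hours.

Over the interval, μ = 3.6 × 4 = 14.4 (4 hours).
P(N ≥ 15) = 1 − P(N ≤ 14) = 1 − Σ_{j=0}^{14} e^(−μ) μ^j/j! ≈ 0.4719.

0.4719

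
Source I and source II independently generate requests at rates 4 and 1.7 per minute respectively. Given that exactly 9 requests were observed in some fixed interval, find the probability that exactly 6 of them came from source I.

Given the total, each event is independently from source I with probability p = λ_I/(λ_I+λ_II) = 4/5.7 ≈ 0.7018.
So K ~ Binomial(9, 4/5.7): P(K = 6) = C(9,6) · (4/5.7)^6 · (1.7/5.7)^3 ≈ 0.2661.

0.2661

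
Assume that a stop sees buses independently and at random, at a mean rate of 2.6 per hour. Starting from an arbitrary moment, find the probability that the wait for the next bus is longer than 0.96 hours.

The wait for the next event is exponential with rate λ = 2.6 per hour.
P(T > 0.96) = e^(−λt) = e^(−2.6 × 0.96) = e^(−2.496) ≈ 0.0824.

0.0824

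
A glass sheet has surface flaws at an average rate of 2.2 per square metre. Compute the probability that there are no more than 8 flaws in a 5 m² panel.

0.2320

Over the interval, μ = 2.2 × 5 = 11 (a 5 m² panel = 5 square metres).
P(N ≤ 8) = Σ_{j=0}^{8} e^(−μ) μ^j/j! ≈ 0.2320.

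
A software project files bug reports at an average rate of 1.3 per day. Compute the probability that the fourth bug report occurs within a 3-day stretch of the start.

Over the interval, μ = 1.3 × 3 = 3.9 (a 3-day stretch = 3 days).
The fourth arrival falls in the interval iff at least 4 events occur there: P(S_4 ≤ t) = P(N ≥ 4) = 1 − P(N ≤ 3) ≈ 0.5468.

0.5468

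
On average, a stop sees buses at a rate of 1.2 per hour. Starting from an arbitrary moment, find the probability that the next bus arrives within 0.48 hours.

Inter-arrival times are exponential with rate λ = 1.2 per hour.
P(T ≤ 0.48) = 1 − e^(−λt) = 1 − e^(−1.2 × 0.48) = 1 − e^(−0.576) ≈ 0.4379.

0.4379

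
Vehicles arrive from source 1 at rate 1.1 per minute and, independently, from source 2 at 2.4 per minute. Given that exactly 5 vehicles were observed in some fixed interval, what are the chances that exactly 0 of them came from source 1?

Given the total, each event is independently from source 1 with probability p = λ_1/(λ_1+λ_2) = 1.1/3.5 ≈ 0.3143.
So K ~ Binomial(5, 1.1/3.5): P(K = 0) = C(5,0) · (1.1/3.5)^0 · (2.4/3.5)^5 ≈ 0.1516.

0.1516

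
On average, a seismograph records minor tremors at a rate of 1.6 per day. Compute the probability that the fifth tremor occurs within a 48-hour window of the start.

0.2194

Over the interval, μ = 1.6 × 2 = 3.2 (a 48-hour window = 2 days).
The fifth arrival falls in the interval iff at least 5 events occur there: P(S_5 ≤ t) = P(N ≥ 5) = 1 − P(N ≤ 4) ≈ 0.2194.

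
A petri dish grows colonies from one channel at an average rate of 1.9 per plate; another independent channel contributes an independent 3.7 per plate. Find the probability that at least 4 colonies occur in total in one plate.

Independent Poisson processes superpose: combined rate λ = 1.9 + 3.7 = 5.6 per plate.
So μ = 5.6.
P(N ≥ 4) = 1 − P(N ≤ 3) ≈ 0.8094.

0.8094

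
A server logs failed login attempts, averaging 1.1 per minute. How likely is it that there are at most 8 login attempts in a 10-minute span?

Over the interval, μ = 1.1 × 10 = 11 (a 10-minute span = 10 minutes).
P(N ≤ 8) = Σ_{j=0}^{8} e^(−μ) μ^j/j! ≈ 0.2320.

0.2320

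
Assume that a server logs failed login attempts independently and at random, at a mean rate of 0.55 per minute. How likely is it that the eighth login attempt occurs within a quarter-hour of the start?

Over the interval, μ = 0.55 × 15 = 8.25 (a quarter-hour = 15 minutes).
The eighth arrival falls in the interval iff at least 8 events occur there: P(S_8 ≤ t) = P(N ≥ 8) = 1 − P(N ≤ 7) ≈ 0.5814.

0.5814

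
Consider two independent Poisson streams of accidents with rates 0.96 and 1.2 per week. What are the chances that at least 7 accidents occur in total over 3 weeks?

0.4703

Independent Poisson processes superpose: combined rate λ = 0.96 + 1.2 = 2.16 per week.
Over the interval, μ = 2.16 × 3 = 6.48 (3 weeks).
P(N ≥ 7) = 1 − P(N ≤ 6) ≈ 0.4703.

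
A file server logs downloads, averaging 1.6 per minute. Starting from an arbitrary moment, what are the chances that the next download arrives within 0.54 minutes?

0.5785

Inter-arrival times are exponential with rate λ = 1.6 per minute.
P(T ≤ 0.54) = 1 − e^(−λt) = 1 − e^(−1.6 × 0.54) = 1 − e^(−0.864) ≈ 0.5785.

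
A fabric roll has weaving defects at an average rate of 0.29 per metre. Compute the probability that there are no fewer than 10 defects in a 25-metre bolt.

0.1957

Over the interval, μ = 0.29 × 25 = 7.25 (a 25-metre bolt = 25 metres).
P(N ≥ 10) = 1 − P(N ≤ 9) = 1 − Σ_{j=0}^{9} e^(−μ) μ^j/j! ≈ 0.1957.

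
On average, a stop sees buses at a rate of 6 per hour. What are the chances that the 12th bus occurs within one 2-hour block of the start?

Over the interval, μ = 6 × 2 = 12 (a 2-hour block = 2 hours).
The 12th arrival falls in the interval iff at least 12 events occur there: P(S_12 ≤ t) = P(N ≥ 12) = 1 − P(N ≤ 11) ≈ 0.5384.

0.5384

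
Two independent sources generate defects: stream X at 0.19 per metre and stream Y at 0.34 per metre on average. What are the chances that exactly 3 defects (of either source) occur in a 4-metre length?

0.1906

Independent Poisson processes superpose: combined rate λ = 0.19 + 0.34 = 0.53 per metre.
Over the interval, μ = 0.53 × 4 = 2.12 (a 4-metre length = 4 metres).
P(N = 3) = e^(−2.12) · 2.12^3/3! ≈ 0.1906.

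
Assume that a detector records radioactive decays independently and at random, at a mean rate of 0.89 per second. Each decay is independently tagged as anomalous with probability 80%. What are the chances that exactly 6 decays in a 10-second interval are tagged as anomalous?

Thinning: the decays that are tagged as anomalous themselves form a Poisson process with rate 0.8 × 0.89 = 0.712 per second.
Over the interval, μ = 0.712 × 10 = 7.12 (a 10-second interval = 10 seconds).
P(N = 6) = e^(−7.12) · 7.12^6/6! ≈ 0.1463.

0.1463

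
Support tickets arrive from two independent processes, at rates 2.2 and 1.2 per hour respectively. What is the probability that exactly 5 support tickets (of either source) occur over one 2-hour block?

Independent Poisson processes superpose: combined rate λ = 2.2 + 1.2 = 3.4 per hour.
Over the interval, μ = 3.4 × 2 = 6.8 (a 2-hour block = 2 hours).
P(N = 5) = e^(−6.8) · 6.8^5/5! ≈ 0.1349.

0.1349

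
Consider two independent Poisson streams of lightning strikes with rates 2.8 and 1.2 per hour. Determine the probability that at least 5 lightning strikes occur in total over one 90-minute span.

0.7149

Independent Poisson processes superpose: combined rate λ = 2.8 + 1.2 = 4 per hour.
Over the interval, μ = 4 × 1.5 = 6 (a 90-minute span = 1.5 hours).
P(N ≥ 5) = 1 − P(N ≤ 4) ≈ 0.7149.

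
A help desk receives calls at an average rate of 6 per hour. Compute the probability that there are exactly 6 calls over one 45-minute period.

0.1281

Over the interval, μ = 6 × 0.75 = 4.5 (a 45-minute period = 0.75 hours).
P(N = 6) = e^(−μ) μ^6/6! = e^(−4.5) · 4.5^6/720 ≈ 0.1281.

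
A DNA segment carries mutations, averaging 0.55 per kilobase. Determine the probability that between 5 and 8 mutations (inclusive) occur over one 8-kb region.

Over the interval, μ = 0.55 × 8 = 4.4 (an 8-kb region = 8 kilobases).
P(5 ≤ N ≤ 8) = Σ_{j=5}^{8} e^(−4.4) · 4.4^j/j! ≈ 0.4130.

0.4130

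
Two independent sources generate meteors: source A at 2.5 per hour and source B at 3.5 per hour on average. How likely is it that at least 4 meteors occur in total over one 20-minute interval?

Independent Poisson processes superpose: combined rate λ = 2.5 + 3.5 = 6 per hour.
Over the interval, μ = 6 × 1/3 = 2 (a 20-minute interval = 1/3 hours).
P(N ≥ 4) = 1 − P(N ≤ 3) ≈ 0.1429.

0.1429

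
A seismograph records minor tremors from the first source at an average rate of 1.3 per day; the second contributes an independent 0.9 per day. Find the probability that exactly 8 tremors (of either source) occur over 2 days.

0.0428

Independent Poisson processes superpose: combined rate λ = 1.3 + 0.9 = 2.2 per day.
Over the interval, μ = 2.2 × 2 = 4.4 (2 days).
P(N = 8) = e^(−4.4) · 4.4^8/8! ≈ 0.0428.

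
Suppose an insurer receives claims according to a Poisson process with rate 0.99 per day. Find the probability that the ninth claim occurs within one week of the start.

0.2618

Over the interval, μ = 0.99 × 7 = 6.93 (a week = 7 days).
The ninth arrival falls in the interval iff at least 9 events occur there: P(S_9 ≤ t) = P(N ≥ 9) = 1 − P(N ≤ 8) ≈ 0.2618.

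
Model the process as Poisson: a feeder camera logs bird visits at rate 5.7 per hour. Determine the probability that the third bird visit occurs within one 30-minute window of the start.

0.5424

Over the interval, μ = 5.7 × 0.5 = 2.85 (a 30-minute window = 0.5 hours).
The third arrival falls in the interval iff at least 3 events occur there: P(S_3 ≤ t) = P(N ≥ 3) = 1 − P(N ≤ 2) ≈ 0.5424.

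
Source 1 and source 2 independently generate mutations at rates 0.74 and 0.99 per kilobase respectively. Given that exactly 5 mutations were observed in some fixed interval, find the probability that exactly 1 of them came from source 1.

Given the total, each event is independently from source 1 with probability p = λ_1/(λ_1+λ_2) = 0.74/1.73 ≈ 0.4277.
So K ~ Binomial(5, 0.74/1.73): P(K = 1) = C(5,1) · (0.74/1.73)^1 · (0.99/1.73)^4 ≈ 0.2294.

0.2294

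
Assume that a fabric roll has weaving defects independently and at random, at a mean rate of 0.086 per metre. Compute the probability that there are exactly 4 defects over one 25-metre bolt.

Over the interval, μ = 0.086 × 25 = 2.15 (a 25-metre bolt = 25 metres).
P(N = 4) = e^(−μ) μ^4/4! = e^(−2.15) · 2.15^4/24 ≈ 0.1037.

0.1037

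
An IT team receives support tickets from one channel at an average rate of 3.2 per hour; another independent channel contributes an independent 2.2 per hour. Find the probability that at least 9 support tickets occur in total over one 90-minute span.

0.4214

Independent Poisson processes superpose: combined rate λ = 3.2 + 2.2 = 5.4 per hour.
Over the interval, μ = 5.4 × 1.5 = 8.1 (a 90-minute span = 1.5 hours).
P(N ≥ 9) = 1 − P(N ≤ 8) ≈ 0.4214.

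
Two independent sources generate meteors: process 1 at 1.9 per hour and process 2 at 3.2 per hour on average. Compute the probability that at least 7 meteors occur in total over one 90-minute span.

Independent Poisson processes superpose: combined rate λ = 1.9 + 3.2 = 5.1 per hour.
Over the interval, μ = 5.1 × 1.5 = 7.65 (a 90-minute span = 1.5 hours).
P(N ≥ 7) = 1 − P(N ≤ 6) ≈ 0.6420.

0.6420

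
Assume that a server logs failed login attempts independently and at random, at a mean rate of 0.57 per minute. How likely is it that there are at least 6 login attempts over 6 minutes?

Over the interval, μ = 0.57 × 6 = 3.42 (6 minutes).
P(N ≥ 6) = 1 − P(N ≤ 5) = 1 − Σ_{j=0}^{5} e^(−μ) μ^j/j! ≈ 0.1320.

0.1320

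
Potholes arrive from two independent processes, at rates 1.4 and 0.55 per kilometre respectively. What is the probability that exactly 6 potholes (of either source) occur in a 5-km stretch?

Independent Poisson processes superpose: combined rate λ = 1.4 + 0.55 = 1.95 per kilometre.
Over the interval, μ = 1.95 × 5 = 9.75 (a 5-km stretch = 5 kilometres).
P(N = 6) = e^(−9.75) · 9.75^6/6! ≈ 0.0696.

0.0696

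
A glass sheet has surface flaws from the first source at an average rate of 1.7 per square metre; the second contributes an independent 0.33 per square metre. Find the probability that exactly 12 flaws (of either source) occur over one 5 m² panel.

Independent Poisson processes superpose: combined rate λ = 1.7 + 0.33 = 2.03 per square metre.
Over the interval, μ = 2.03 × 5 = 10.15 (a 5 m² panel = 5 square metres).
P(N = 12) = e^(−10.15) · 10.15^12/12! ≈ 0.0975.

0.0975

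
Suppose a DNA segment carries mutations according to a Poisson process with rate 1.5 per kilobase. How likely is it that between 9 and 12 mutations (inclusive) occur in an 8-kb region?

Over the interval, μ = 1.5 × 8 = 12 (an 8-kb region = 8 kilobases).
P(9 ≤ N ≤ 12) = Σ_{j=9}^{12} e^(−12) · 12^j/j! ≈ 0.4209.

0.4209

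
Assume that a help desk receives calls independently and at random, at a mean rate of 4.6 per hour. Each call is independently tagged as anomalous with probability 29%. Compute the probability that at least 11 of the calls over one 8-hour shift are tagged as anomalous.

0.5004

Thinning: the calls that are tagged as anomalous themselves form a Poisson process with rate 0.29 × 4.6 = 1.334 per hour.
Over the interval, μ = 1.334 × 8 = 10.672 (an 8-hour shift = 8 hours).
P(N ≥ 11) = 1 − P(N ≤ 10) ≈ 0.5004.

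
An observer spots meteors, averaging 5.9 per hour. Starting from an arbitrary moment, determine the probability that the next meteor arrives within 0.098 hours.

0.4391

Inter-arrival times are exponential with rate λ = 5.9 per hour.
P(T ≤ 0.098) = 1 − e^(−λt) = 1 − e^(−5.9 × 0.098) = 1 − e^(−0.5782) ≈ 0.4391.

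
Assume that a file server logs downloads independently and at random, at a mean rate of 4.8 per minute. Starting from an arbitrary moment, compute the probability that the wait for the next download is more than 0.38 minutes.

The wait for the next event is exponential with rate λ = 4.8 per minute.
P(T > 0.38) = e^(−λt) = e^(−4.8 × 0.38) = e^(−1.824) ≈ 0.1614.

0.1614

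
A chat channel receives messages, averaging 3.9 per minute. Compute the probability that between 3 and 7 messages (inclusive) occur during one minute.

With mean μ = 3.9 per minute,
P(3 ≤ N ≤ 7) = Σ_{j=3}^{7} e^(−3.9) · 3.9^j/j! ≈ 0.7015.

0.7015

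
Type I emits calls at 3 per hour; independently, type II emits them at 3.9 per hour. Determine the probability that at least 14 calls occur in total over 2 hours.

0.5142

Independent Poisson processes superpose: combined rate λ = 3 + 3.9 = 6.9 per hour.
Over the interval, μ = 6.9 × 2 = 13.8 (2 hours).
P(N ≥ 14) = 1 − P(N ≤ 13) ≈ 0.5142.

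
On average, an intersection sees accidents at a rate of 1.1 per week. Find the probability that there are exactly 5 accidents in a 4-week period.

Over the interval, μ = 1.1 × 4 = 4.4 (a 4-week period = 4 weeks).
P(N = 5) = e^(−μ) μ^5/5! = e^(−4.4) · 4.4^5/120 ≈ 0.1687.

0.1687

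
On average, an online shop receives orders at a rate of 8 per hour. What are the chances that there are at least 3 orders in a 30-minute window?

Over the interval, μ = 8 × 0.5 = 4 (a 30-minute window = 0.5 hours).
P(N ≥ 3) = 1 − P(N ≤ 2) = 1 − Σ_{j=0}^{2} e^(−μ) μ^j/j! ≈ 0.7619.

0.7619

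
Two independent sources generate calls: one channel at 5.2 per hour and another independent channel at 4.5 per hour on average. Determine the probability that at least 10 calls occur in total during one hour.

0.5040

Independent Poisson processes superpose: combined rate λ = 5.2 + 4.5 = 9.7 per hour.
So μ = 9.7.
P(N ≥ 10) = 1 − P(N ≤ 9) ≈ 0.5040.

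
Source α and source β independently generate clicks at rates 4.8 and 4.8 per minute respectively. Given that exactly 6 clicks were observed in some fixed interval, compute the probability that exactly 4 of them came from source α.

0.2344

Given the total, each event is independently from source α with probability p = λ_α/(λ_α+λ_β) = 4.8/9.6 = 0.5000.
So K ~ Binomial(6, 4.8/9.6): P(K = 4) = C(6,4) · (4.8/9.6)^4 · (4.8/9.6)^2 ≈ 0.2344.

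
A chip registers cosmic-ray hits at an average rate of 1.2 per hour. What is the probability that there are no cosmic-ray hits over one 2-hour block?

0.0907

Over the interval, μ = 1.2 × 2 = 2.4 (a 2-hour block = 2 hours).
P(N = 0) = e^(−μ) μ^0/0! = e^(−2.4) · 2.4^0/1 ≈ 0.0907.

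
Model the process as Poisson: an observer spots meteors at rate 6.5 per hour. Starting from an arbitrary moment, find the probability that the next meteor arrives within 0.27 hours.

0.8271

Inter-arrival times are exponential with rate λ = 6.5 per hour.
P(T ≤ 0.27) = 1 − e^(−λt) = 1 − e^(−6.5 × 0.27) = 1 − e^(−1.755) ≈ 0.8271.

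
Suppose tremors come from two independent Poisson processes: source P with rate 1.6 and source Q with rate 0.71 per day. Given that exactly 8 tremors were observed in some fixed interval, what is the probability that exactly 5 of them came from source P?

Given the total, each event is independently from source P with probability p = λ_P/(λ_P+λ_Q) = 1.6/2.31 ≈ 0.6926.
So K ~ Binomial(8, 1.6/2.31): P(K = 5) = C(8,5) · (1.6/2.31)^5 · (0.71/2.31)^3 ≈ 0.2592.

0.2592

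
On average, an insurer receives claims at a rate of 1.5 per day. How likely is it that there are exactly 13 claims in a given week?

0.0834

Over the interval, μ = 1.5 × 7 = 10.5 (a week = 7 days).
P(N = 13) = e^(−μ) μ^13/13! = e^(−10.5) · 10.5^13/6227020800 ≈ 0.0834.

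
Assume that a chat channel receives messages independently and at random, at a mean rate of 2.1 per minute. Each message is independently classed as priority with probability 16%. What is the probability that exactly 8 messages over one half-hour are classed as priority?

0.1108

Thinning: the messages that are classed as priority themselves form a Poisson process with rate 0.16 × 2.1 = 0.336 per minute.
Over the interval, μ = 0.336 × 30 = 10.08 (a half-hour = 30 minutes).
P(N = 8) = e^(−10.08) · 10.08^8/8! ≈ 0.1108.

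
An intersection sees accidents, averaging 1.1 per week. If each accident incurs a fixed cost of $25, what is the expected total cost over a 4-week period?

E[N] = 1.1 × 4 = 4.4 (a 4-week period = 4 weeks); E[cost] = 4.4 × $25 = $110.

$110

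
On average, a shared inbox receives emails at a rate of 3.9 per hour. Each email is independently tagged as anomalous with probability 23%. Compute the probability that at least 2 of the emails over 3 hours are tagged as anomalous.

0.7497

Thinning: the emails that are tagged as anomalous themselves form a Poisson process with rate 0.23 × 3.9 = 0.897 per hour.
Over the interval, μ = 0.897 × 3 = 2.691 (3 hours).
P(N ≥ 2) = 1 − P(N ≤ 1) ≈ 0.7497.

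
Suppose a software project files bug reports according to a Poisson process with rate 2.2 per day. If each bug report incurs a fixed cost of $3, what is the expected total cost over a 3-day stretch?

$19.8

E[N] = 2.2 × 3 = 6.6 (a 3-day stretch = 3 days); E[cost] = 6.6 × $3 = $19.8.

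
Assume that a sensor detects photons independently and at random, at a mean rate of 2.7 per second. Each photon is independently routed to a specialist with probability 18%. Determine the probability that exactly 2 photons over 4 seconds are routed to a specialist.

Thinning: the photons that are routed to a specialist themselves form a Poisson process with rate 0.18 × 2.7 = 0.486 per second.
Over the interval, μ = 0.486 × 4 = 1.944 (4 seconds).
P(N = 2) = e^(−1.944) · 1.944^2/2! ≈ 0.2705.

0.2705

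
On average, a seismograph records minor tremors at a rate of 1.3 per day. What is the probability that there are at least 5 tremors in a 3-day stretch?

0.3516

Over the interval, μ = 1.3 × 3 = 3.9 (a 3-day stretch = 3 days).
P(N ≥ 5) = 1 − P(N ≤ 4) = 1 − Σ_{j=0}^{4} e^(−μ) μ^j/j! ≈ 0.3516.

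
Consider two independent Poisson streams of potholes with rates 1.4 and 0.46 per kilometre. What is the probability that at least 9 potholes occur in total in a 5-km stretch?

Independent Poisson processes superpose: combined rate λ = 1.4 + 0.46 = 1.86 per kilometre.
Over the interval, μ = 1.86 × 5 = 9.3 (a 5-km stretch = 5 kilometres).
P(N ≥ 9) = 1 − P(N ≤ 8) ≈ 0.5832.

0.5832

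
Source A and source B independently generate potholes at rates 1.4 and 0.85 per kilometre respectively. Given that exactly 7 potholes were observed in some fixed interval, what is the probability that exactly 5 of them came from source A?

Given the total, each event is independently from source A with probability p = λ_A/(λ_A+λ_B) = 1.4/2.25 ≈ 0.6222.
So K ~ Binomial(7, 1.4/2.25): P(K = 5) = C(7,5) · (1.4/2.25)^5 · (0.85/2.25)^2 ≈ 0.2795.

0.2795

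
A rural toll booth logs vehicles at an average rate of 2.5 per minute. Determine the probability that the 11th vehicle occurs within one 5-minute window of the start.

Over the interval, μ = 2.5 × 5 = 12.5 (a 5-minute window = 5 minutes).
The 11th arrival falls in the interval iff at least 11 events occur there: P(S_11 ≤ t) = P(N ≥ 11) = 1 − P(N ≤ 10) ≈ 0.7029.

0.7029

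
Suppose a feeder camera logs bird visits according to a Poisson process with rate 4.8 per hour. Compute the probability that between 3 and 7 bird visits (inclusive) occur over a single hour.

With mean μ = 4.8 per hour,
P(3 ≤ N ≤ 7) = Σ_{j=3}^{7} e^(−4.8) · 4.8^j/j! ≈ 0.7441.

0.7441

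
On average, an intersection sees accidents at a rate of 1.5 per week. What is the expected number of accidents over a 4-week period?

E[N] = λt = 1.5 × 4 = 6 (a 4-week period = 4 weeks).

6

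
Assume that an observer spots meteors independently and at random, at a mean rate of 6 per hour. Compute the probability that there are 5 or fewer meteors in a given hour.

0.4457

With mean μ = 6 per hour,
P(N ≤ 5) = Σ_{j=0}^{5} e^(−μ) μ^j/j! ≈ 0.4457.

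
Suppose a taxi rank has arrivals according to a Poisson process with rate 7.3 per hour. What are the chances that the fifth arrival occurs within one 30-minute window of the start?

Over the interval, μ = 7.3 × 0.5 = 3.65 (a 30-minute window = 0.5 hours).
The fifth arrival falls in the interval iff at least 5 events occur there: P(S_5 ≤ t) = P(N ≥ 5) = 1 − P(N ≤ 4) ≈ 0.3031.

0.3031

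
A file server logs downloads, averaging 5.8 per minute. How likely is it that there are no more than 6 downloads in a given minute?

0.6384

With mean μ = 5.8 per minute,
P(N ≤ 6) = Σ_{j=0}^{6} e^(−μ) μ^j/j! ≈ 0.6384.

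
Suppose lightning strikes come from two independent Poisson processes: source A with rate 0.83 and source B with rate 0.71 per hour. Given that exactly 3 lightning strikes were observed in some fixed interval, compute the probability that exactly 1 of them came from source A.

Given the total, each event is independently from source A with probability p = λ_A/(λ_A+λ_B) = 0.83/1.54 ≈ 0.5390.
So K ~ Binomial(3, 0.83/1.54): P(K = 1) = C(3,1) · (0.83/1.54)^1 · (0.71/1.54)^2 ≈ 0.3437.

0.3437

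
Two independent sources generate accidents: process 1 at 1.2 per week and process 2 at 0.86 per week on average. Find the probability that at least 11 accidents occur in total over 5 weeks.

0.4544

Independent Poisson processes superpose: combined rate λ = 1.2 + 0.86 = 2.06 per week.
Over the interval, μ = 2.06 × 5 = 10.3 (5 weeks).
P(N ≥ 11) = 1 − P(N ≤ 10) ≈ 0.4544.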